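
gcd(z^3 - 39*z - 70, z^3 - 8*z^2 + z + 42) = z^2 - 5*z - 14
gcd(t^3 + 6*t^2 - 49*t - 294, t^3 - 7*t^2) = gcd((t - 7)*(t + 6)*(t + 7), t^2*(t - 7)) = t - 7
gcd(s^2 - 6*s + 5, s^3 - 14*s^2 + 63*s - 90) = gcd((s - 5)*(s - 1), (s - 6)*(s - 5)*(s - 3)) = s - 5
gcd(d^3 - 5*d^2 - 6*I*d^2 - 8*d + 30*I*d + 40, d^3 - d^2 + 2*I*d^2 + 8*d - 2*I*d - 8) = d - 2*I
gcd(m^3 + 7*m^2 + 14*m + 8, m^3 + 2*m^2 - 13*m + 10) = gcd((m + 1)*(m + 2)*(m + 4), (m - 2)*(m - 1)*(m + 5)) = 1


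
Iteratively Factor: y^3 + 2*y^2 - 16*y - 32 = (y + 4)*(y^2 - 2*y - 8) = (y + 2)*(y + 4)*(y - 4)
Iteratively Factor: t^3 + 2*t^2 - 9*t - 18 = (t - 3)*(t^2 + 5*t + 6) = (t - 3)*(t + 2)*(t + 3)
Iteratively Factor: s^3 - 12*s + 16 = (s - 2)*(s^2 + 2*s - 8) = (s - 2)*(s + 4)*(s - 2)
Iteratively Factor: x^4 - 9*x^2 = (x + 3)*(x^3 - 3*x^2) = x*(x + 3)*(x^2 - 3*x) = x^2*(x + 3)*(x - 3)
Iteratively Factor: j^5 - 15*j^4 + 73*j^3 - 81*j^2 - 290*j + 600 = (j - 5)*(j^4 - 10*j^3 + 23*j^2 + 34*j - 120) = (j - 5)^2*(j^3 - 5*j^2 - 2*j + 24) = (j - 5)^2*(j - 4)*(j^2 - j - 6) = (j - 5)^2*(j - 4)*(j + 2)*(j - 3)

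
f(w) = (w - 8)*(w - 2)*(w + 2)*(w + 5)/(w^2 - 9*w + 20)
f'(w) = (9 - 2*w)*(w - 8)*(w - 2)*(w + 2)*(w + 5)/(w^2 - 9*w + 20)^2 + (w - 8)*(w - 2)*(w + 2)/(w^2 - 9*w + 20) + (w - 8)*(w - 2)*(w + 5)/(w^2 - 9*w + 20) + (w - 8)*(w + 2)*(w + 5)/(w^2 - 9*w + 20) + (w - 2)*(w + 2)*(w + 5)/(w^2 - 9*w + 20)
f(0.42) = 9.58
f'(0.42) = 3.17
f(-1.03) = 3.47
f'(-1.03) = 4.19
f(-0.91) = 3.98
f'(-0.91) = 4.30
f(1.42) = 9.07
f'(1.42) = -6.90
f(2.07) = -2.11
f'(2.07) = -32.45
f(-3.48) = -2.23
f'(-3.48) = 0.08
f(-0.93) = 3.90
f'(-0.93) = 4.28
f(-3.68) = -2.21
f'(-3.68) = -0.32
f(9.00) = 53.90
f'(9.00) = 46.10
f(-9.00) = 28.77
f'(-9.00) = -11.34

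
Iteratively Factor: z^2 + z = (z)*(z + 1)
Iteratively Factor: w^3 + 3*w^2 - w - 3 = (w + 3)*(w^2 - 1) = (w + 1)*(w + 3)*(w - 1)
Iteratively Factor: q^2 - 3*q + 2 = (q - 2)*(q - 1)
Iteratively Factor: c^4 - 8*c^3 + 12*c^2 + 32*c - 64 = (c - 4)*(c^3 - 4*c^2 - 4*c + 16) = (c - 4)^2*(c^2 - 4) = (c - 4)^2*(c + 2)*(c - 2)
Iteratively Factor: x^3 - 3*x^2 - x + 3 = (x + 1)*(x^2 - 4*x + 3) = (x - 1)*(x + 1)*(x - 3)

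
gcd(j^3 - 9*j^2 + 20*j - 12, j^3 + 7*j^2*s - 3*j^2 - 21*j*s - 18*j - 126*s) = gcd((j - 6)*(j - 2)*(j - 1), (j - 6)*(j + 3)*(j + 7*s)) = j - 6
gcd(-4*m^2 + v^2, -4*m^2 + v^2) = -4*m^2 + v^2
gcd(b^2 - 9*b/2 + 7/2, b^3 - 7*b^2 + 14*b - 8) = b - 1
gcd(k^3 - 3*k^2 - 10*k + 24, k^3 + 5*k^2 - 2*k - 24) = k^2 + k - 6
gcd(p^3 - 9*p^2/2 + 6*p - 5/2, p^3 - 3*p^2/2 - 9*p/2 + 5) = p^2 - 7*p/2 + 5/2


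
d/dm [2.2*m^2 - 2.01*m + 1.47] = 4.4*m - 2.01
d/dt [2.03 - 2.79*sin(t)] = -2.79*cos(t)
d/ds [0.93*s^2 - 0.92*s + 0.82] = 1.86*s - 0.92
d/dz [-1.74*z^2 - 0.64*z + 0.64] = -3.48*z - 0.64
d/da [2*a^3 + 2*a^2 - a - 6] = 6*a^2 + 4*a - 1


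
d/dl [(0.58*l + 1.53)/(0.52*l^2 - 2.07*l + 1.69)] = (-0.3016*l^2 - 1.5912*l + 4.1473)/(0.2704*l^4 - 2.1528*l^3 + 6.0425*l^2 - 6.9966*l + 2.8561)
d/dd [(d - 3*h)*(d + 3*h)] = 2*d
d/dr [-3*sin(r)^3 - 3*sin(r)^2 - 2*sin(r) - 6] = (-6*sin(r) + 9*cos(r)^2 - 11)*cos(r)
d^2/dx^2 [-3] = 0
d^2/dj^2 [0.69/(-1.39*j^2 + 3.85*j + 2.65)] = (-2.666298*j^2 + 7.38507*j + 0.69*(2.78*j - 3.85)*(5.56*j - 7.7) + 5.08323)/(-1.39*j^2 + 3.85*j + 2.65)^3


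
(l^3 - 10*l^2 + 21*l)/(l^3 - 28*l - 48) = l*(-l^2 + 10*l - 21)/(-l^3 + 28*l + 48)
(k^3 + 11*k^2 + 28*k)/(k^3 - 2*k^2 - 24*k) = (k + 7)/(k - 6)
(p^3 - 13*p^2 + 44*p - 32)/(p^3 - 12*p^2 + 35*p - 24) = (p - 4)/(p - 3)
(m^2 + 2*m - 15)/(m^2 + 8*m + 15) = (m - 3)/(m + 3)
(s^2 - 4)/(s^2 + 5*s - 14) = (s + 2)/(s + 7)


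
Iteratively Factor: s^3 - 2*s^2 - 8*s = (s - 4)*(s^2 + 2*s) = (s - 4)*(s + 2)*(s)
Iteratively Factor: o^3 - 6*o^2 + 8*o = (o - 2)*(o^2 - 4*o) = o*(o - 2)*(o - 4)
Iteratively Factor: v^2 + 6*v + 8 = (v + 2)*(v + 4)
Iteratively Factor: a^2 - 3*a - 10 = (a + 2)*(a - 5)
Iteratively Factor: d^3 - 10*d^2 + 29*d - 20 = (d - 1)*(d^2 - 9*d + 20) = (d - 5)*(d - 1)*(d - 4)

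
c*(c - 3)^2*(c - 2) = c^4 - 8*c^3 + 21*c^2 - 18*c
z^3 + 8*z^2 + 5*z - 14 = (z - 1)*(z + 2)*(z + 7)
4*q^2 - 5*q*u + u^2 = (-4*q + u)*(-q + u)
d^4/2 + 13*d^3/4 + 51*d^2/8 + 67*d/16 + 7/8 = (d/2 + 1)*(d + 1/2)^2*(d + 7/2)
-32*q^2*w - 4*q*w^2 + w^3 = w*(-8*q + w)*(4*q + w)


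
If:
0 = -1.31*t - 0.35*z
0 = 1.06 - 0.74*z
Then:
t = -0.38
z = 1.43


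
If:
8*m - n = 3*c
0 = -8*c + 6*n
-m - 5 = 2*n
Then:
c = -120/77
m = -65/77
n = -160/77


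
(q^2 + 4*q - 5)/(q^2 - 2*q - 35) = (q - 1)/(q - 7)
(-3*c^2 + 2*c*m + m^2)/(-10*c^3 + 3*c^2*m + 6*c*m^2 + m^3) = (3*c + m)/(10*c^2 + 7*c*m + m^2)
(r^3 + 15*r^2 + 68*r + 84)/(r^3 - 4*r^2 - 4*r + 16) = (r^2 + 13*r + 42)/(r^2 - 6*r + 8)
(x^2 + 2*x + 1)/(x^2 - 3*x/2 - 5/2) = 2*(x + 1)/(2*x - 5)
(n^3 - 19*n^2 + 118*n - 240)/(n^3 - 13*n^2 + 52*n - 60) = (n - 8)/(n - 2)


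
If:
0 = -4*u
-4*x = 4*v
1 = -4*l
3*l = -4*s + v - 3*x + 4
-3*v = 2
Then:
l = -1/4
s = 25/48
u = 0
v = -2/3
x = 2/3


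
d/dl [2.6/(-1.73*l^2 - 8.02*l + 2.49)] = (8.996*l + 20.852)/(1.73*l^2 + 8.02*l - 2.49)^2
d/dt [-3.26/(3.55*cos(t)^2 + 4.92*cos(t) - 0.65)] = -(23.146*cos(t) + 16.0392)*sin(t)/(3.55*cos(t)^2 + 4.92*cos(t) - 0.65)^2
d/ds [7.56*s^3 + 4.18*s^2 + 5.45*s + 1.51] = 22.68*s^2 + 8.36*s + 5.45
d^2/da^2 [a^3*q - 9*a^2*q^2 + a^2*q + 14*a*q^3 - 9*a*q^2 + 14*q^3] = 2*q*(3*a - 9*q + 1)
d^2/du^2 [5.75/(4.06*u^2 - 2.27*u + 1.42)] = (-189.5614*u^2 + 105.9863*u + 5.75*(8.12*u - 2.27)*(16.24*u - 4.54) - 66.2998)/(4.06*u^2 - 2.27*u + 1.42)^3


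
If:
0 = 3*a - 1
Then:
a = 1/3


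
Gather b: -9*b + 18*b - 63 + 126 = 9*b + 63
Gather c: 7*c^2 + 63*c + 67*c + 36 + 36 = 7*c^2 + 130*c + 72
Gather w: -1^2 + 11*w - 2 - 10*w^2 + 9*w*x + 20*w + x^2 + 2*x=-10*w^2 + w*(9*x + 31) + x^2 + 2*x - 3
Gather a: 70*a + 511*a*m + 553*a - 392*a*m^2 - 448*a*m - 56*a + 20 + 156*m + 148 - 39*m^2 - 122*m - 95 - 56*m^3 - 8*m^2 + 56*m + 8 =a*(-392*m^2 + 63*m + 567) - 56*m^3 - 47*m^2 + 90*m + 81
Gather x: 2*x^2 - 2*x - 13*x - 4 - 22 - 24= 2*x^2 - 15*x - 50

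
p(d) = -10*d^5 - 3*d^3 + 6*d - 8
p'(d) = -50*d^4 - 9*d^2 + 6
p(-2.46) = 922.80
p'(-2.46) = -1879.56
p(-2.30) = 658.34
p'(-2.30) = -1440.82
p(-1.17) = 11.71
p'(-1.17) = -100.01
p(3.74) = -7459.92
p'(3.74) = -9902.54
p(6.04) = -81019.60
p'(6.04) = -66867.69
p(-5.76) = 63934.13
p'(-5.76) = -55330.26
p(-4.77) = 24983.00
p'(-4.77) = -26083.50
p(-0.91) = -4.96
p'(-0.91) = -35.74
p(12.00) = -2493440.00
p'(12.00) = -1038090.00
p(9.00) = -592631.00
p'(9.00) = -328773.00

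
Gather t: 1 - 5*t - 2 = -5*t - 1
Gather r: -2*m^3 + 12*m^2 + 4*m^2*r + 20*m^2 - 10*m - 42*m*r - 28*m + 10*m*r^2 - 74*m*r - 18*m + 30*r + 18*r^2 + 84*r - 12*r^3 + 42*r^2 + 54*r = -2*m^3 + 32*m^2 - 56*m - 12*r^3 + r^2*(10*m + 60) + r*(4*m^2 - 116*m + 168)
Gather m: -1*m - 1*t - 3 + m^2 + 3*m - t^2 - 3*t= m^2 + 2*m - t^2 - 4*t - 3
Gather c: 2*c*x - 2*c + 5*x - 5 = c*(2*x - 2) + 5*x - 5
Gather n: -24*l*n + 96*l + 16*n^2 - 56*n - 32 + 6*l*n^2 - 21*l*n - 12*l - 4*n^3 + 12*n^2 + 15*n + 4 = 84*l - 4*n^3 + n^2*(6*l + 28) + n*(-45*l - 41) - 28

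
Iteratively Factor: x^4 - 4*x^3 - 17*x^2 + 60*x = (x + 4)*(x^3 - 8*x^2 + 15*x) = x*(x + 4)*(x^2 - 8*x + 15) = x*(x - 3)*(x + 4)*(x - 5)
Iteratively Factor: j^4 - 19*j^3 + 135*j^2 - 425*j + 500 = (j - 4)*(j^3 - 15*j^2 + 75*j - 125) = (j - 5)*(j - 4)*(j^2 - 10*j + 25) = (j - 5)^2*(j - 4)*(j - 5)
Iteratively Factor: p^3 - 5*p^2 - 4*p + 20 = (p + 2)*(p^2 - 7*p + 10) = (p - 5)*(p + 2)*(p - 2)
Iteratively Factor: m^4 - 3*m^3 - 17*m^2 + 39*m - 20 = (m - 1)*(m^3 - 2*m^2 - 19*m + 20) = (m - 5)*(m - 1)*(m^2 + 3*m - 4) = (m - 5)*(m - 1)*(m + 4)*(m - 1)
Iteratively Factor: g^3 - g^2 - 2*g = (g + 1)*(g^2 - 2*g) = (g - 2)*(g + 1)*(g)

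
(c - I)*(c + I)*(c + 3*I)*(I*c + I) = I*c^4 - 3*c^3 + I*c^3 - 3*c^2 + I*c^2 - 3*c + I*c - 3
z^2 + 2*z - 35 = (z - 5)*(z + 7)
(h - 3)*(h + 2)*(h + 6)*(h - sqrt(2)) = h^4 - sqrt(2)*h^3 + 5*h^3 - 12*h^2 - 5*sqrt(2)*h^2 - 36*h + 12*sqrt(2)*h + 36*sqrt(2)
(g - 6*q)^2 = g^2 - 12*g*q + 36*q^2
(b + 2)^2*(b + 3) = b^3 + 7*b^2 + 16*b + 12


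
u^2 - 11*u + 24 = (u - 8)*(u - 3)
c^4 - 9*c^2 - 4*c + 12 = (c - 3)*(c - 1)*(c + 2)^2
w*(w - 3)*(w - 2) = w^3 - 5*w^2 + 6*w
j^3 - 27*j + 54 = (j - 3)^2*(j + 6)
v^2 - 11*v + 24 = (v - 8)*(v - 3)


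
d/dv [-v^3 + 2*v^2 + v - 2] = -3*v^2 + 4*v + 1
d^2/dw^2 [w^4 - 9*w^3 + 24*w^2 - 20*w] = 12*w^2 - 54*w + 48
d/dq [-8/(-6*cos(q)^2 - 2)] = 48*sin(2*q)/(3*cos(2*q) + 5)^2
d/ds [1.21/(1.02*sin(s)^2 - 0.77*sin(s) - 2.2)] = (0.9317 - 2.4684*sin(s))*cos(s)/(-1.02*sin(s)^2 + 0.77*sin(s) + 2.2)^2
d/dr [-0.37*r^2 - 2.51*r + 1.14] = -0.74*r - 2.51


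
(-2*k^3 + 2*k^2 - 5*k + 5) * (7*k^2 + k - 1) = -14*k^5 + 12*k^4 - 31*k^3 + 28*k^2 + 10*k - 5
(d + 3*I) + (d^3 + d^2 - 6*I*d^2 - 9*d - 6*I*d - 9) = d^3 + d^2 - 6*I*d^2 - 8*d - 6*I*d - 9 + 3*I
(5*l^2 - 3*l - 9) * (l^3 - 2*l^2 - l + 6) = 5*l^5 - 13*l^4 - 8*l^3 + 51*l^2 - 9*l - 54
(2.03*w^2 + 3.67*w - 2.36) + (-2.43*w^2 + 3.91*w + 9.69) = -0.4*w^2 + 7.58*w + 7.33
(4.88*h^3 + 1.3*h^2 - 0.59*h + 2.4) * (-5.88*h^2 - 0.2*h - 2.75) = -28.6944*h^5 - 8.62*h^4 - 10.2108*h^3 - 17.569*h^2 + 1.1425*h - 6.6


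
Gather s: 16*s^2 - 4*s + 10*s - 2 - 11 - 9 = 16*s^2 + 6*s - 22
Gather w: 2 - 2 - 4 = -4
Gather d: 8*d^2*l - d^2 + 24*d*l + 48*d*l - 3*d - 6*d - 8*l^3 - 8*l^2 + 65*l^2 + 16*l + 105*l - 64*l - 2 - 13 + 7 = d^2*(8*l - 1) + d*(72*l - 9) - 8*l^3 + 57*l^2 + 57*l - 8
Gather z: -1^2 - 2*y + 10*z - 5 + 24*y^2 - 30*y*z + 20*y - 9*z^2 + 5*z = 24*y^2 + 18*y - 9*z^2 + z*(15 - 30*y) - 6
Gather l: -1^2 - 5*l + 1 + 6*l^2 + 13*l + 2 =6*l^2 + 8*l + 2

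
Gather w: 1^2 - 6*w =1 - 6*w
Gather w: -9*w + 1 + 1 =2 - 9*w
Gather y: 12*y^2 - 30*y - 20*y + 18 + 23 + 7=12*y^2 - 50*y + 48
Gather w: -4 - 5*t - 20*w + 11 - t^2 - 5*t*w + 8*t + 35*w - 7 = -t^2 + 3*t + w*(15 - 5*t)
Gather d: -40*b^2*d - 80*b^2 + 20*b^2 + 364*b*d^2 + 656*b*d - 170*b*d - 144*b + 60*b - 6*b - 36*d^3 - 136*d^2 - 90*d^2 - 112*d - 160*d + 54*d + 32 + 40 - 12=-60*b^2 - 90*b - 36*d^3 + d^2*(364*b - 226) + d*(-40*b^2 + 486*b - 218) + 60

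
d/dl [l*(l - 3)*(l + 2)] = 3*l^2 - 2*l - 6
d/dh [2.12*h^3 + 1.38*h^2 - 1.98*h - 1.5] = 6.36*h^2 + 2.76*h - 1.98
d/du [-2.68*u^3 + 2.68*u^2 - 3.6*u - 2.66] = -8.04*u^2 + 5.36*u - 3.6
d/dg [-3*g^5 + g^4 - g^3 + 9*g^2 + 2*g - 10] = -15*g^4 + 4*g^3 - 3*g^2 + 18*g + 2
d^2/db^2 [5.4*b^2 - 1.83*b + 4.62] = 10.8000000000000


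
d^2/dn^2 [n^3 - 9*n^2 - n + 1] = 6*n - 18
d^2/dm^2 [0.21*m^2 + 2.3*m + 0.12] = 0.420000000000000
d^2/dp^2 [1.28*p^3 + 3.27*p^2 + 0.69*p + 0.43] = 7.68*p + 6.54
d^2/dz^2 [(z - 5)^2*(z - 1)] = 6*z - 22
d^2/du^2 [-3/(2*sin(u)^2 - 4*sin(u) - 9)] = 12*(-4*sin(u)^4 + 6*sin(u)^3 - 16*sin(u)^2 - 3*sin(u) + 17)/(4*sin(u) + cos(2*u) + 8)^3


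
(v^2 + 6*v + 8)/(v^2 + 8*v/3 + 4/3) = 3*(v + 4)/(3*v + 2)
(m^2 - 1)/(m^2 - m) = (m + 1)/m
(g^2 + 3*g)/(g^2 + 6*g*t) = (g + 3)/(g + 6*t)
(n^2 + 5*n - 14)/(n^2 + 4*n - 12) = (n + 7)/(n + 6)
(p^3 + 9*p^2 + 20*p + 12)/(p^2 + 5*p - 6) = (p^2 + 3*p + 2)/(p - 1)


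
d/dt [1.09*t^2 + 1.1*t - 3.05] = 2.18*t + 1.1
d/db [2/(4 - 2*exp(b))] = exp(b)/(exp(b) - 2)^2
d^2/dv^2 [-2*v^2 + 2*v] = -4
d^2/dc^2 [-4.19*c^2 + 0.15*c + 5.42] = -8.38000000000000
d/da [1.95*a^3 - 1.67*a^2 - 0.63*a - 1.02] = 5.85*a^2 - 3.34*a - 0.63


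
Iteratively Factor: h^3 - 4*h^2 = (h)*(h^2 - 4*h) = h*(h - 4)*(h)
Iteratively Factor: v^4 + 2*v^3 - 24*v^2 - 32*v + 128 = (v - 4)*(v^3 + 6*v^2 - 32) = (v - 4)*(v + 4)*(v^2 + 2*v - 8) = (v - 4)*(v + 4)^2*(v - 2)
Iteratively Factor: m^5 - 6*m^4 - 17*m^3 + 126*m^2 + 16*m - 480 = (m - 4)*(m^4 - 2*m^3 - 25*m^2 + 26*m + 120) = (m - 5)*(m - 4)*(m^3 + 3*m^2 - 10*m - 24) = (m - 5)*(m - 4)*(m - 3)*(m^2 + 6*m + 8) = (m - 5)*(m - 4)*(m - 3)*(m + 2)*(m + 4)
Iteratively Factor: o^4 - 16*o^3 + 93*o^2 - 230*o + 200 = (o - 4)*(o^3 - 12*o^2 + 45*o - 50) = (o - 4)*(o - 2)*(o^2 - 10*o + 25) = (o - 5)*(o - 4)*(o - 2)*(o - 5)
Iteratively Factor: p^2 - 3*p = (p)*(p - 3)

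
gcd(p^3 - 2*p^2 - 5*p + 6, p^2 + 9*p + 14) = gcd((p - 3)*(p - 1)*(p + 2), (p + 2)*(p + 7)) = p + 2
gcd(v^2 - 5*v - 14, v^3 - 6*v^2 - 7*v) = v - 7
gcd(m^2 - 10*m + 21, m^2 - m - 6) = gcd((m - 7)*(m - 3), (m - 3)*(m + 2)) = m - 3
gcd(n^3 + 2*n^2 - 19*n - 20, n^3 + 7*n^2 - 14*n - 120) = n^2 + n - 20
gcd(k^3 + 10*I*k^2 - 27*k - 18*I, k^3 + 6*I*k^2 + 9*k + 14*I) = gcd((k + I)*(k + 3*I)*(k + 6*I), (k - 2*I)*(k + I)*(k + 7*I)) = k + I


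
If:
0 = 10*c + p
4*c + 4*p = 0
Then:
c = 0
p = 0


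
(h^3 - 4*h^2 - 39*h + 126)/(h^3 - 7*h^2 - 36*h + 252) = (h - 3)/(h - 6)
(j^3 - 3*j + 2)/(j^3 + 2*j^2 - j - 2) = (j - 1)/(j + 1)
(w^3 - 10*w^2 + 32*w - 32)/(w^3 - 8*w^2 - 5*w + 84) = (w^2 - 6*w + 8)/(w^2 - 4*w - 21)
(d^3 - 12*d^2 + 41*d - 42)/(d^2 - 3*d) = d - 9 + 14/d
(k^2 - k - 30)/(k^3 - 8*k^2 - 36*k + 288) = (k + 5)/(k^2 - 2*k - 48)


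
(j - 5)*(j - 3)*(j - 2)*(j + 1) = j^4 - 9*j^3 + 21*j^2 + j - 30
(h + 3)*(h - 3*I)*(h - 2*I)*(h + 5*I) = h^4 + 3*h^3 + 19*h^2 + 57*h - 30*I*h - 90*I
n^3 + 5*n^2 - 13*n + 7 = (n - 1)^2*(n + 7)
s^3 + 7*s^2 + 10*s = s*(s + 2)*(s + 5)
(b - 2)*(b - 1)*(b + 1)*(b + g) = b^4 + b^3*g - 2*b^3 - 2*b^2*g - b^2 - b*g + 2*b + 2*g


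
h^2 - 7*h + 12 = (h - 4)*(h - 3)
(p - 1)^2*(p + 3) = p^3 + p^2 - 5*p + 3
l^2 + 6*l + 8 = (l + 2)*(l + 4)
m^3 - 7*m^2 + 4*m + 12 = (m - 6)*(m - 2)*(m + 1)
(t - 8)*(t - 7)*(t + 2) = t^3 - 13*t^2 + 26*t + 112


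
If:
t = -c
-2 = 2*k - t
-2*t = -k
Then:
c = 2/3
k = -4/3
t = -2/3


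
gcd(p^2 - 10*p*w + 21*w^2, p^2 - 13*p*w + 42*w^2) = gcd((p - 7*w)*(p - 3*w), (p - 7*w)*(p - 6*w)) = p - 7*w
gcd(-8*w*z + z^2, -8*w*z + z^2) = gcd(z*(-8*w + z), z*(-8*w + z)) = -8*w*z + z^2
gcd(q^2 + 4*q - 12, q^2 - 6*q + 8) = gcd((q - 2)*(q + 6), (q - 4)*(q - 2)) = q - 2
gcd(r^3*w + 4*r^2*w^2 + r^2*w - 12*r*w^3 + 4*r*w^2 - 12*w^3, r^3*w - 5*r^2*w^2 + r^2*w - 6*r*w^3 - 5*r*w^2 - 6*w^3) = r*w + w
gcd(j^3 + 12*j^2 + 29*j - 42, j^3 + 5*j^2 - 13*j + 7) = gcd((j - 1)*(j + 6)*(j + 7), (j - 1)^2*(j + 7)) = j^2 + 6*j - 7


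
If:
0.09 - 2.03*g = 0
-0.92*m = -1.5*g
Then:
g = 0.04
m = 0.07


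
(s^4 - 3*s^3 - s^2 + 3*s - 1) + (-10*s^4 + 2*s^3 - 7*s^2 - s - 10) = -9*s^4 - s^3 - 8*s^2 + 2*s - 11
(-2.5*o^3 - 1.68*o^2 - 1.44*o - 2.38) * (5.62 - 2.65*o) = 6.625*o^4 - 9.598*o^3 - 5.6256*o^2 - 1.7858*o - 13.3756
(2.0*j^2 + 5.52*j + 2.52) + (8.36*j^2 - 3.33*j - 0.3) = 10.36*j^2 + 2.19*j + 2.22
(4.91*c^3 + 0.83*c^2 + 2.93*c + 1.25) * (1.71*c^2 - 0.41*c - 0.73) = 8.3961*c^5 - 0.5938*c^4 + 1.0857*c^3 + 0.3303*c^2 - 2.6514*c - 0.9125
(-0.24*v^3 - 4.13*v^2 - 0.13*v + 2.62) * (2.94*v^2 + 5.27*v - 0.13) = -0.7056*v^5 - 13.407*v^4 - 22.1161*v^3 + 7.5546*v^2 + 13.8243*v - 0.3406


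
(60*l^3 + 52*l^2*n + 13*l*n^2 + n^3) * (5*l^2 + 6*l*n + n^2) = 300*l^5 + 620*l^4*n + 437*l^3*n^2 + 135*l^2*n^3 + 19*l*n^4 + n^5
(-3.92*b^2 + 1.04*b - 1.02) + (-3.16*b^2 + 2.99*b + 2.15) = -7.08*b^2 + 4.03*b + 1.13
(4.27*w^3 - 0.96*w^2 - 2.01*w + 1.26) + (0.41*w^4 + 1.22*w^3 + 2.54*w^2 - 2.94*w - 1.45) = 0.41*w^4 + 5.49*w^3 + 1.58*w^2 - 4.95*w - 0.19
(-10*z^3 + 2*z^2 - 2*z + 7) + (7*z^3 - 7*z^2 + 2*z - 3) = -3*z^3 - 5*z^2 + 4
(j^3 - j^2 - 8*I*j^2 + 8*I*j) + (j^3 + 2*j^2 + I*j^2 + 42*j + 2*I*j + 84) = 2*j^3 + j^2 - 7*I*j^2 + 42*j + 10*I*j + 84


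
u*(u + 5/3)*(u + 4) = u^3 + 17*u^2/3 + 20*u/3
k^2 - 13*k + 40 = (k - 8)*(k - 5)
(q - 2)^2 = q^2 - 4*q + 4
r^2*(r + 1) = r^3 + r^2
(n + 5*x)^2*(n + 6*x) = n^3 + 16*n^2*x + 85*n*x^2 + 150*x^3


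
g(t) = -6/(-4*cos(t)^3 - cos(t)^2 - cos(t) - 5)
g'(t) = -6*(-12*sin(t)*cos(t)^2 - 2*sin(t)*cos(t) - sin(t))/(-4*cos(t)^3 - cos(t)^2 - cos(t) - 5)^2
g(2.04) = 1.37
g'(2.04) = 0.71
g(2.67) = 2.89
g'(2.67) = 5.54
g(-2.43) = 1.95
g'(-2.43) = -2.63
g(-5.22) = 0.97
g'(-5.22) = 0.66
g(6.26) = 0.55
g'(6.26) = -0.02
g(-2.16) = 1.48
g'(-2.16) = -1.08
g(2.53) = 2.26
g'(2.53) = 3.62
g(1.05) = 0.96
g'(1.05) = 0.66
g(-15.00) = 1.96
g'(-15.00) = -2.66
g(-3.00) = 5.41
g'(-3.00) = -7.42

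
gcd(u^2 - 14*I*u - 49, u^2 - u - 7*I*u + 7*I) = u - 7*I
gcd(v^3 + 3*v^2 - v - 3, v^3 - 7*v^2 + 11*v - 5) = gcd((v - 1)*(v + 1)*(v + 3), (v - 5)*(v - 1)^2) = v - 1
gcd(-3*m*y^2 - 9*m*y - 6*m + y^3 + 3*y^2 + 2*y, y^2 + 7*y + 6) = y + 1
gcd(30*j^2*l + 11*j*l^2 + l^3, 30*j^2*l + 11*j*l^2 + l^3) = 30*j^2*l + 11*j*l^2 + l^3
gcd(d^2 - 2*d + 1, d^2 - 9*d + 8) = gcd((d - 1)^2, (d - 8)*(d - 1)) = d - 1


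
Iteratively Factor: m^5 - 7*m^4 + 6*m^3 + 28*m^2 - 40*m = (m - 5)*(m^4 - 2*m^3 - 4*m^2 + 8*m) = m*(m - 5)*(m^3 - 2*m^2 - 4*m + 8) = m*(m - 5)*(m - 2)*(m^2 - 4) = m*(m - 5)*(m - 2)^2*(m + 2)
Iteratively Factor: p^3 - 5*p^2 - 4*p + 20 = (p - 5)*(p^2 - 4) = (p - 5)*(p + 2)*(p - 2)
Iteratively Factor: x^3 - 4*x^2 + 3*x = (x - 3)*(x^2 - x) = (x - 3)*(x - 1)*(x)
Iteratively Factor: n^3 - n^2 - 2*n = (n)*(n^2 - n - 2) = n*(n + 1)*(n - 2)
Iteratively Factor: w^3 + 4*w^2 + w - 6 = (w + 3)*(w^2 + w - 2) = (w + 2)*(w + 3)*(w - 1)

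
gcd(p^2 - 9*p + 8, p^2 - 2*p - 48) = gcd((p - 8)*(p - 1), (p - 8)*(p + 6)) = p - 8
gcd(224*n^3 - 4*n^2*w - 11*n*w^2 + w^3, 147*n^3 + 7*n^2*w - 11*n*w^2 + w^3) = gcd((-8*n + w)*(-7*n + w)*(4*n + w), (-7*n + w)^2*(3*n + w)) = -7*n + w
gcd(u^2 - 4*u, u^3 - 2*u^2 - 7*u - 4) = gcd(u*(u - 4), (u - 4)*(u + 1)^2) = u - 4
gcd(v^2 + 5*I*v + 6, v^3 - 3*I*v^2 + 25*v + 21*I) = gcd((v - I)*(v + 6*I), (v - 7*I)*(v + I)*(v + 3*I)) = 1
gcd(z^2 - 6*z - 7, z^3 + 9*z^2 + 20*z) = 1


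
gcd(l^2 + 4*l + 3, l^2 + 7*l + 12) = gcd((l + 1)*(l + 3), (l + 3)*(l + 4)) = l + 3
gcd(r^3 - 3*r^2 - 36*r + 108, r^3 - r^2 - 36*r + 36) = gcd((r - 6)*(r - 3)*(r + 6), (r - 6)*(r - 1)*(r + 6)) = r^2 - 36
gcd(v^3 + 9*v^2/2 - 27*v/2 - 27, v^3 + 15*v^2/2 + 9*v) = v^2 + 15*v/2 + 9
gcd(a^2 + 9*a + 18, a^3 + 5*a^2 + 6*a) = a + 3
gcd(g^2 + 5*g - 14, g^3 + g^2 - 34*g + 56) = g^2 + 5*g - 14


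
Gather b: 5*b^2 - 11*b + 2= 5*b^2 - 11*b + 2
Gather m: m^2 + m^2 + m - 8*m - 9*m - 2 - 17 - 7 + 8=2*m^2 - 16*m - 18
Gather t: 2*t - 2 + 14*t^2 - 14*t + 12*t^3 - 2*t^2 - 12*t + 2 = 12*t^3 + 12*t^2 - 24*t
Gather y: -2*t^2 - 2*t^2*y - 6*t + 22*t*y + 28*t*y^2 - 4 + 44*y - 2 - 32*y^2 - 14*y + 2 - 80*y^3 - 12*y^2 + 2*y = -2*t^2 - 6*t - 80*y^3 + y^2*(28*t - 44) + y*(-2*t^2 + 22*t + 32) - 4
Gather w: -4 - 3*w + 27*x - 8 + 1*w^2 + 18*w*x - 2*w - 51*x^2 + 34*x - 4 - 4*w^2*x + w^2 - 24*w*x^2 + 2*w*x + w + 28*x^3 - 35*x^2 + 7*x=w^2*(2 - 4*x) + w*(-24*x^2 + 20*x - 4) + 28*x^3 - 86*x^2 + 68*x - 16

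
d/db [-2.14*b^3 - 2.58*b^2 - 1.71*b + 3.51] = -6.42*b^2 - 5.16*b - 1.71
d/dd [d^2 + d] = 2*d + 1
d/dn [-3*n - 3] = -3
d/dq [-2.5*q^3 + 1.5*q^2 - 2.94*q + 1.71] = -7.5*q^2 + 3.0*q - 2.94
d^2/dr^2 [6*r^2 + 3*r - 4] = 12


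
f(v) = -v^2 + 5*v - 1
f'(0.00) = 5.00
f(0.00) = -1.00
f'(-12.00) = 29.00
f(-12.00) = -205.00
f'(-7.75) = 20.50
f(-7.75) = -99.81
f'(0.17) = 4.66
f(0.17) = -0.18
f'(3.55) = -2.10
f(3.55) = 4.15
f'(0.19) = 4.62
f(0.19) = -0.09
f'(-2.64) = 10.28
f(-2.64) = -21.17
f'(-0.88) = 6.76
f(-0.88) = -6.17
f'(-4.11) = 13.22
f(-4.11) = -38.44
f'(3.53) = -2.06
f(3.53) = 4.19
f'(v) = 5 - 2*v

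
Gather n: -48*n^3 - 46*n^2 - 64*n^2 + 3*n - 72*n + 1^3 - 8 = -48*n^3 - 110*n^2 - 69*n - 7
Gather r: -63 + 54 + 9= 0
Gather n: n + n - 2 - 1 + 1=2*n - 2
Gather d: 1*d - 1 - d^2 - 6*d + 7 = -d^2 - 5*d + 6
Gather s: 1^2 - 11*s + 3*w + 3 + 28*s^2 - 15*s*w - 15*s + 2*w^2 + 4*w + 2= 28*s^2 + s*(-15*w - 26) + 2*w^2 + 7*w + 6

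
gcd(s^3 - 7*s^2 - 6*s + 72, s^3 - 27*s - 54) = s^2 - 3*s - 18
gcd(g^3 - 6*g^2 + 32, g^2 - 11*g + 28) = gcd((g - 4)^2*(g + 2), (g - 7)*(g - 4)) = g - 4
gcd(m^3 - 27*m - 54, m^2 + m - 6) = m + 3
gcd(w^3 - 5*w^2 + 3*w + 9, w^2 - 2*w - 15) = 1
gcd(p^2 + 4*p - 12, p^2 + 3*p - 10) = p - 2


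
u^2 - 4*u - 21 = (u - 7)*(u + 3)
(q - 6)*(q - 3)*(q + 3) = q^3 - 6*q^2 - 9*q + 54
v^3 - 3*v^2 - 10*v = v*(v - 5)*(v + 2)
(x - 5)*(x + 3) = x^2 - 2*x - 15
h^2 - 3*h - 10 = (h - 5)*(h + 2)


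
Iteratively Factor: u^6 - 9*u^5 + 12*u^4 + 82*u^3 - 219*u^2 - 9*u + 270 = (u - 5)*(u^5 - 4*u^4 - 8*u^3 + 42*u^2 - 9*u - 54) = (u - 5)*(u - 3)*(u^4 - u^3 - 11*u^2 + 9*u + 18) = (u - 5)*(u - 3)*(u - 2)*(u^3 + u^2 - 9*u - 9) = (u - 5)*(u - 3)*(u - 2)*(u + 1)*(u^2 - 9) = (u - 5)*(u - 3)^2*(u - 2)*(u + 1)*(u + 3)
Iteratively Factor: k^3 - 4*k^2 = (k)*(k^2 - 4*k) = k*(k - 4)*(k)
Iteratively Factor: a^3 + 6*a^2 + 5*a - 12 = (a + 3)*(a^2 + 3*a - 4) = (a - 1)*(a + 3)*(a + 4)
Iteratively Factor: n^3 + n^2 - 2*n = (n + 2)*(n^2 - n) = n*(n + 2)*(n - 1)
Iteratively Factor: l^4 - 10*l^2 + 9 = (l + 3)*(l^3 - 3*l^2 - l + 3) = (l - 1)*(l + 3)*(l^2 - 2*l - 3) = (l - 3)*(l - 1)*(l + 3)*(l + 1)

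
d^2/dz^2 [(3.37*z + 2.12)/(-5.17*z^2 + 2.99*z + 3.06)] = ((3.37*z + 2.12)*(10.34*z - 2.99)*(20.68*z - 5.98) + (104.5374*z + 1.7682)*(-5.17*z^2 + 2.99*z + 3.06))/(-5.17*z^2 + 2.99*z + 3.06)^3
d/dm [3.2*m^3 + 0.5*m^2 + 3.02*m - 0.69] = 9.6*m^2 + 1.0*m + 3.02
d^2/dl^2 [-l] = 0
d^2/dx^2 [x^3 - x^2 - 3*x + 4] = 6*x - 2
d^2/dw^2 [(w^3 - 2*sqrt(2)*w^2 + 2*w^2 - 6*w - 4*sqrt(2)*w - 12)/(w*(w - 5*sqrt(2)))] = 12*(sqrt(2)*w^3 + 4*w^3 - 6*w^2 + 30*sqrt(2)*w - 100)/(w^3*(w^3 - 15*sqrt(2)*w^2 + 150*w - 250*sqrt(2)))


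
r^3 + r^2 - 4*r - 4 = (r - 2)*(r + 1)*(r + 2)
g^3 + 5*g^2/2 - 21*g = g*(g - 7/2)*(g + 6)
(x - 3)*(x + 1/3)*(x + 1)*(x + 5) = x^4 + 10*x^3/3 - 12*x^2 - 58*x/3 - 5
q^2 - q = q*(q - 1)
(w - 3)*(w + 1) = w^2 - 2*w - 3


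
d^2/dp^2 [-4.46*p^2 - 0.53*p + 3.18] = -8.92000000000000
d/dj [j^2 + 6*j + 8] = 2*j + 6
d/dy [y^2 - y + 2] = 2*y - 1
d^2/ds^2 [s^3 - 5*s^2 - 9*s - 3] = 6*s - 10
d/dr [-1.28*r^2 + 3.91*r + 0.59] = 3.91 - 2.56*r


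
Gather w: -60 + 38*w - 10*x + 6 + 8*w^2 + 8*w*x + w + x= 8*w^2 + w*(8*x + 39) - 9*x - 54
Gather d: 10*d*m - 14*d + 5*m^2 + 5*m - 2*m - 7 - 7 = d*(10*m - 14) + 5*m^2 + 3*m - 14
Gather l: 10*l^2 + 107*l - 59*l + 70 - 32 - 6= 10*l^2 + 48*l + 32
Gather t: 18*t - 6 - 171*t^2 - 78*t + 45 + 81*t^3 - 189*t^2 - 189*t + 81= 81*t^3 - 360*t^2 - 249*t + 120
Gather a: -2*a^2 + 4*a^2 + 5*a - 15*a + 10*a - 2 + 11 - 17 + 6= 2*a^2 - 2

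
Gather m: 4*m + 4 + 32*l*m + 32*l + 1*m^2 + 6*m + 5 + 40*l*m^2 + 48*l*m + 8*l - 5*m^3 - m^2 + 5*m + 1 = 40*l*m^2 + 40*l - 5*m^3 + m*(80*l + 15) + 10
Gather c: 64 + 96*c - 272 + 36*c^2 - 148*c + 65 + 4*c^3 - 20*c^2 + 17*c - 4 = 4*c^3 + 16*c^2 - 35*c - 147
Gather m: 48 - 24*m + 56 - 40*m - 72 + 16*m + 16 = 48 - 48*m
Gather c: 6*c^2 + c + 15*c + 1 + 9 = 6*c^2 + 16*c + 10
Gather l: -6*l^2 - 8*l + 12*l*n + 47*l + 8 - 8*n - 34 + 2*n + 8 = -6*l^2 + l*(12*n + 39) - 6*n - 18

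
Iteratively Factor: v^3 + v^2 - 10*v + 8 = (v - 2)*(v^2 + 3*v - 4) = (v - 2)*(v - 1)*(v + 4)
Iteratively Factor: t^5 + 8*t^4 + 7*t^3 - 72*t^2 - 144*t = (t + 4)*(t^4 + 4*t^3 - 9*t^2 - 36*t) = (t - 3)*(t + 4)*(t^3 + 7*t^2 + 12*t) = t*(t - 3)*(t + 4)*(t^2 + 7*t + 12) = t*(t - 3)*(t + 4)^2*(t + 3)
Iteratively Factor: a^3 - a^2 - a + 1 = (a - 1)*(a^2 - 1) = (a - 1)*(a + 1)*(a - 1)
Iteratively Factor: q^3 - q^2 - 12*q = (q)*(q^2 - q - 12) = q*(q + 3)*(q - 4)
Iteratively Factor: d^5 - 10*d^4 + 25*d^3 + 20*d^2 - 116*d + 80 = (d + 2)*(d^4 - 12*d^3 + 49*d^2 - 78*d + 40) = (d - 2)*(d + 2)*(d^3 - 10*d^2 + 29*d - 20) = (d - 2)*(d - 1)*(d + 2)*(d^2 - 9*d + 20) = (d - 4)*(d - 2)*(d - 1)*(d + 2)*(d - 5)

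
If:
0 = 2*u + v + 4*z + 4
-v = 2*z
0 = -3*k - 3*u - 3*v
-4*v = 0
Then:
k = 2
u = -2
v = 0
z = 0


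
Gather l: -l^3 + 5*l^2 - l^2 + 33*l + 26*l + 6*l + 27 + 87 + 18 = -l^3 + 4*l^2 + 65*l + 132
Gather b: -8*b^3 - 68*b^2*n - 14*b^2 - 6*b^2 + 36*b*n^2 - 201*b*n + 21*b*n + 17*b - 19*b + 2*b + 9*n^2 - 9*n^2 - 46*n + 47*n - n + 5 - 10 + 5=-8*b^3 + b^2*(-68*n - 20) + b*(36*n^2 - 180*n)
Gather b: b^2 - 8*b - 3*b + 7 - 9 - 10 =b^2 - 11*b - 12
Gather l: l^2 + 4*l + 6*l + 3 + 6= l^2 + 10*l + 9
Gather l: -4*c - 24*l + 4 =-4*c - 24*l + 4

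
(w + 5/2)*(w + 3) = w^2 + 11*w/2 + 15/2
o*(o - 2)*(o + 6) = o^3 + 4*o^2 - 12*o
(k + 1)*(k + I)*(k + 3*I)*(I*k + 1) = I*k^4 - 3*k^3 + I*k^3 - 3*k^2 + I*k^2 - 3*k + I*k - 3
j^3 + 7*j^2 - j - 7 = (j - 1)*(j + 1)*(j + 7)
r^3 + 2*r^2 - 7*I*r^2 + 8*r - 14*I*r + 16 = (r + 2)*(r - 8*I)*(r + I)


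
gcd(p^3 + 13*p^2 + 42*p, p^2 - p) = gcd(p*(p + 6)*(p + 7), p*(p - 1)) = p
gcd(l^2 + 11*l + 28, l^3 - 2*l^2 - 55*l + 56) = l + 7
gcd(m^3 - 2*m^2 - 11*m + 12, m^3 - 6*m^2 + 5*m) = m - 1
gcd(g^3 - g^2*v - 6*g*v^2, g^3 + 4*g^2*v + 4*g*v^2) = g^2 + 2*g*v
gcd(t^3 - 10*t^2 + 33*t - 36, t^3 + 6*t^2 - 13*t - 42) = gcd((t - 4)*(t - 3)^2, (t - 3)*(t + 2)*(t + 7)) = t - 3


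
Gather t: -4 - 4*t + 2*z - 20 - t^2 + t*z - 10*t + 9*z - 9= -t^2 + t*(z - 14) + 11*z - 33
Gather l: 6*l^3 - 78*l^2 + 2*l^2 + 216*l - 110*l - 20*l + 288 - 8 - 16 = 6*l^3 - 76*l^2 + 86*l + 264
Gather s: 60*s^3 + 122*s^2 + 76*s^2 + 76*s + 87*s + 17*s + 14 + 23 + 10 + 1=60*s^3 + 198*s^2 + 180*s + 48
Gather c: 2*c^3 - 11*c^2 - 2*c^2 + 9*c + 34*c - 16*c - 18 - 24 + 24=2*c^3 - 13*c^2 + 27*c - 18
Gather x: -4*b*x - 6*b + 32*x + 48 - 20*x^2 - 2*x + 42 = -6*b - 20*x^2 + x*(30 - 4*b) + 90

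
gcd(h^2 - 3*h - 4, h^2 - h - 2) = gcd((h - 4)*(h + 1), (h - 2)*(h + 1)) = h + 1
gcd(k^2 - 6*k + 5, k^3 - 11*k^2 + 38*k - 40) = k - 5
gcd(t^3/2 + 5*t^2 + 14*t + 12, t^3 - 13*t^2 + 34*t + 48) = 1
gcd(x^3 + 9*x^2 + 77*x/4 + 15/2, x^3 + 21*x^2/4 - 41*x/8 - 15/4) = x^2 + 13*x/2 + 3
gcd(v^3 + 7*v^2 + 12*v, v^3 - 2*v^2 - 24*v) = v^2 + 4*v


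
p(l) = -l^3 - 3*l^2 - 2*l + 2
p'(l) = -3*l^2 - 6*l - 2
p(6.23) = -368.70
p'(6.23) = -155.82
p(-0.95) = 2.05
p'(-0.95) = 0.99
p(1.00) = -4.00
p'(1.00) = -11.00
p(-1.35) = 1.69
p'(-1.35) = 0.63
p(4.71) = -178.46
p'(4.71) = -96.81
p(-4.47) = 40.31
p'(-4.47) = -35.12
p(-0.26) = 2.33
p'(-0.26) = -0.64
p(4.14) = -128.66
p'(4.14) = -78.26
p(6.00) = -334.00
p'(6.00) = -146.00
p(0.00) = 2.00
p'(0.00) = -2.00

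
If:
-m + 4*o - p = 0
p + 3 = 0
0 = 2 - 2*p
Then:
No Solution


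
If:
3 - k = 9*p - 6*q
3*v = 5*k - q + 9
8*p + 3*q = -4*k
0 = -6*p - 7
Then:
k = 193/54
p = -7/6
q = -134/81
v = 4621/486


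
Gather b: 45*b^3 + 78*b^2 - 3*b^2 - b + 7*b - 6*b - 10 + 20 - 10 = 45*b^3 + 75*b^2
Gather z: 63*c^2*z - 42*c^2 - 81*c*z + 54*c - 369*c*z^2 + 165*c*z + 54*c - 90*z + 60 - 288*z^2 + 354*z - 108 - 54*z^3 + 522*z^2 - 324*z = -42*c^2 + 108*c - 54*z^3 + z^2*(234 - 369*c) + z*(63*c^2 + 84*c - 60) - 48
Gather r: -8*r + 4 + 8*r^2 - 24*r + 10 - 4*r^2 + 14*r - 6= 4*r^2 - 18*r + 8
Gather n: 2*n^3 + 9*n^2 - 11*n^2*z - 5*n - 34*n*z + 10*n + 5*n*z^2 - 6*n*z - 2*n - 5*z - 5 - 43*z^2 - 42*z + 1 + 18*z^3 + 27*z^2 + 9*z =2*n^3 + n^2*(9 - 11*z) + n*(5*z^2 - 40*z + 3) + 18*z^3 - 16*z^2 - 38*z - 4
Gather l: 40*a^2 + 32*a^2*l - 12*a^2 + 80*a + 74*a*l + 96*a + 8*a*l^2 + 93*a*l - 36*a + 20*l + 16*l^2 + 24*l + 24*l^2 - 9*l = 28*a^2 + 140*a + l^2*(8*a + 40) + l*(32*a^2 + 167*a + 35)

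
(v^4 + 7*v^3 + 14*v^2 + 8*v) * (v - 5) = v^5 + 2*v^4 - 21*v^3 - 62*v^2 - 40*v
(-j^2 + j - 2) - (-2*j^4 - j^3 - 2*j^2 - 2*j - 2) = 2*j^4 + j^3 + j^2 + 3*j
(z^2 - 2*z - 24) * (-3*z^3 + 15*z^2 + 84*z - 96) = -3*z^5 + 21*z^4 + 126*z^3 - 624*z^2 - 1824*z + 2304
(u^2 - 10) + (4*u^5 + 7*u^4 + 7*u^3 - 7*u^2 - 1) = 4*u^5 + 7*u^4 + 7*u^3 - 6*u^2 - 11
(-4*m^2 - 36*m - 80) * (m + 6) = -4*m^3 - 60*m^2 - 296*m - 480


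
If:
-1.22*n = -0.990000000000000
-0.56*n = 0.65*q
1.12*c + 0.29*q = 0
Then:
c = 0.18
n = 0.81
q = -0.70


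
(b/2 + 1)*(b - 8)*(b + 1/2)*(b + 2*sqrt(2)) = b^4/2 - 11*b^3/4 + sqrt(2)*b^3 - 19*b^2/2 - 11*sqrt(2)*b^2/2 - 19*sqrt(2)*b - 4*b - 8*sqrt(2)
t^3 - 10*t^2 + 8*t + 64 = (t - 8)*(t - 4)*(t + 2)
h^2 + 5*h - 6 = (h - 1)*(h + 6)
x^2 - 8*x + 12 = (x - 6)*(x - 2)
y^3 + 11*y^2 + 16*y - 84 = (y - 2)*(y + 6)*(y + 7)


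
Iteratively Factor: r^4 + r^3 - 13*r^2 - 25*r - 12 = (r + 1)*(r^3 - 13*r - 12) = (r + 1)*(r + 3)*(r^2 - 3*r - 4) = (r + 1)^2*(r + 3)*(r - 4)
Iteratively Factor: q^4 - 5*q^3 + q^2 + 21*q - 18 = (q - 3)*(q^3 - 2*q^2 - 5*q + 6) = (q - 3)^2*(q^2 + q - 2) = (q - 3)^2*(q + 2)*(q - 1)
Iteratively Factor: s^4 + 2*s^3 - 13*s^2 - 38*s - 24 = (s + 2)*(s^3 - 13*s - 12) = (s + 1)*(s + 2)*(s^2 - s - 12) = (s + 1)*(s + 2)*(s + 3)*(s - 4)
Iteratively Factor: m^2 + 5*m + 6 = (m + 3)*(m + 2)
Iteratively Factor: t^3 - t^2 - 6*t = (t)*(t^2 - t - 6) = t*(t + 2)*(t - 3)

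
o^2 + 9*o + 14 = (o + 2)*(o + 7)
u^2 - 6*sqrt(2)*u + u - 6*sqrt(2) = (u + 1)*(u - 6*sqrt(2))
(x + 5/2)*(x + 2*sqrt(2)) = x^2 + 5*x/2 + 2*sqrt(2)*x + 5*sqrt(2)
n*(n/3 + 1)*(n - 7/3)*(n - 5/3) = n^4/3 - n^3/3 - 73*n^2/27 + 35*n/9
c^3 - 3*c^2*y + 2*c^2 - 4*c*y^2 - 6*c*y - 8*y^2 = (c + 2)*(c - 4*y)*(c + y)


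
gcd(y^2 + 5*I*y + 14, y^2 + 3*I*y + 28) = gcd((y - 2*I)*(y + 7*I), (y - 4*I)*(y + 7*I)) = y + 7*I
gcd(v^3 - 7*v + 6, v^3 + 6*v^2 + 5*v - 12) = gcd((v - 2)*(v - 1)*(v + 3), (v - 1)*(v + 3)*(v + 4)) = v^2 + 2*v - 3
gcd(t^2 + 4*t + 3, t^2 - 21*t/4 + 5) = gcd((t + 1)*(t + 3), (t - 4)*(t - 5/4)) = 1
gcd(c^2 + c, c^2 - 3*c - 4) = c + 1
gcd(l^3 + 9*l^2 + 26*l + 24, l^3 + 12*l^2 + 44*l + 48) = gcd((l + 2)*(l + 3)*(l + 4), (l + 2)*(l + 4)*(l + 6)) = l^2 + 6*l + 8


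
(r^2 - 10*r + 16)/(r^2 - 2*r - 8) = (-r^2 + 10*r - 16)/(-r^2 + 2*r + 8)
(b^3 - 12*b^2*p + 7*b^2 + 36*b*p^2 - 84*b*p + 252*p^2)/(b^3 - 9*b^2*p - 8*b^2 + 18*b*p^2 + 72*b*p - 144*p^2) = (-b^2 + 6*b*p - 7*b + 42*p)/(-b^2 + 3*b*p + 8*b - 24*p)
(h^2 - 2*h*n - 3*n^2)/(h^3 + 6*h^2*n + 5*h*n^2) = (h - 3*n)/(h*(h + 5*n))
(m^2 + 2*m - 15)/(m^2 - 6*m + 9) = (m + 5)/(m - 3)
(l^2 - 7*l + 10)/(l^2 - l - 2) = (l - 5)/(l + 1)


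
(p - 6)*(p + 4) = p^2 - 2*p - 24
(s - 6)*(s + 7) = s^2 + s - 42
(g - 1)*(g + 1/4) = g^2 - 3*g/4 - 1/4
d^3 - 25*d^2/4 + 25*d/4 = d*(d - 5)*(d - 5/4)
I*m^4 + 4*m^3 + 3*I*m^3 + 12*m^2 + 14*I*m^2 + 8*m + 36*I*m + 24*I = (m + 2)*(m - 6*I)*(m + 2*I)*(I*m + I)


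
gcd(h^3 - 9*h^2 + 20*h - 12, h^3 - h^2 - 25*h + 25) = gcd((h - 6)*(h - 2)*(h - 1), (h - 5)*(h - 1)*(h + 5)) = h - 1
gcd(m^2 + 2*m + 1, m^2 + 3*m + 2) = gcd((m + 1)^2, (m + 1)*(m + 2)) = m + 1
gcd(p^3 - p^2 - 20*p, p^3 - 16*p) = p^2 + 4*p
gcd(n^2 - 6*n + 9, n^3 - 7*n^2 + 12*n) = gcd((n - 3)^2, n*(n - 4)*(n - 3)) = n - 3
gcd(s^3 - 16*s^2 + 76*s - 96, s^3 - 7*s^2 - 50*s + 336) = s^2 - 14*s + 48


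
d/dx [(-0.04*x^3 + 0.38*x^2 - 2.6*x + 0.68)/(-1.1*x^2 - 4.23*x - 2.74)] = (0.044*x^4 + 0.3384*x^3 - 4.1386*x^2 - 0.586399999999999*x + 10.0004)/(1.21*x^4 + 9.306*x^3 + 23.9209*x^2 + 23.1804*x + 7.5076)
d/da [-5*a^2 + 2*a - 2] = 2 - 10*a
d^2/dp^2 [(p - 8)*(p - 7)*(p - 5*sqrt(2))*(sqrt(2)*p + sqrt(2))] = 12*sqrt(2)*p^2 - 84*sqrt(2)*p - 60*p + 82*sqrt(2) + 280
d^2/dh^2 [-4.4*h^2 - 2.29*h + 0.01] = -8.80000000000000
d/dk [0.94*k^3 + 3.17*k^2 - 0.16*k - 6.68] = 2.82*k^2 + 6.34*k - 0.16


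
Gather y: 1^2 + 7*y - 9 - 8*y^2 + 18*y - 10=-8*y^2 + 25*y - 18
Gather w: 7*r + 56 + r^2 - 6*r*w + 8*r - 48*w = r^2 + 15*r + w*(-6*r - 48) + 56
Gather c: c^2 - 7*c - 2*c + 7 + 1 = c^2 - 9*c + 8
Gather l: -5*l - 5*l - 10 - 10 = -10*l - 20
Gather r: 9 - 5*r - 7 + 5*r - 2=0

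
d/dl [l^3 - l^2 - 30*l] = 3*l^2 - 2*l - 30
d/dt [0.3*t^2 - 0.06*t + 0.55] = 0.6*t - 0.06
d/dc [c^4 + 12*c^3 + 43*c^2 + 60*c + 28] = 4*c^3 + 36*c^2 + 86*c + 60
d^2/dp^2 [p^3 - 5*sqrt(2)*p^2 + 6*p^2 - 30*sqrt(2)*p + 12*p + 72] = 6*p - 10*sqrt(2) + 12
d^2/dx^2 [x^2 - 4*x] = 2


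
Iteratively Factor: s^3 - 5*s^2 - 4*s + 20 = (s + 2)*(s^2 - 7*s + 10) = (s - 5)*(s + 2)*(s - 2)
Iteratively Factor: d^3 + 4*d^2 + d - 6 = (d + 2)*(d^2 + 2*d - 3) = (d - 1)*(d + 2)*(d + 3)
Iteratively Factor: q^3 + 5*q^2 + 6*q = (q)*(q^2 + 5*q + 6) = q*(q + 2)*(q + 3)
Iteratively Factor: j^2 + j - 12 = (j - 3)*(j + 4)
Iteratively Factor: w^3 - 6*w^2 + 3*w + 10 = (w + 1)*(w^2 - 7*w + 10) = (w - 2)*(w + 1)*(w - 5)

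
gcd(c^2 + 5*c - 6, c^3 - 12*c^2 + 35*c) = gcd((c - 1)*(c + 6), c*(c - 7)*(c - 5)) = 1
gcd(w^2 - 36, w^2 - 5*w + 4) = 1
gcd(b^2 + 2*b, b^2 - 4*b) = b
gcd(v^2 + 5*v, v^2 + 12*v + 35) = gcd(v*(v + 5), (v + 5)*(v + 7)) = v + 5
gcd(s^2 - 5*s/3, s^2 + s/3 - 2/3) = 1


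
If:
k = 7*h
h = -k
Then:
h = 0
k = 0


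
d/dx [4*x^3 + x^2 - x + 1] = 12*x^2 + 2*x - 1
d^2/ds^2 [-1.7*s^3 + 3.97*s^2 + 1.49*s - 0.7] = 7.94 - 10.2*s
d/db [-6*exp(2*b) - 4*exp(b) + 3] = (-12*exp(b) - 4)*exp(b)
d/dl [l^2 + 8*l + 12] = 2*l + 8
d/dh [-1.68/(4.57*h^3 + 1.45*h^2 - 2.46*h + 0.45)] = (23.0328*h^2 + 4.872*h - 4.1328)/(4.57*h^3 + 1.45*h^2 - 2.46*h + 0.45)^2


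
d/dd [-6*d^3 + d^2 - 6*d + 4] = -18*d^2 + 2*d - 6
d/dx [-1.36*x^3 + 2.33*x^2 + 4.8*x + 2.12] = -4.08*x^2 + 4.66*x + 4.8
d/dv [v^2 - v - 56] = 2*v - 1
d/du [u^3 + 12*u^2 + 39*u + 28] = 3*u^2 + 24*u + 39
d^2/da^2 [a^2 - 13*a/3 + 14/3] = 2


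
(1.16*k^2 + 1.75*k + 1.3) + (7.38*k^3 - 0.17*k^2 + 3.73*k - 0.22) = 7.38*k^3 + 0.99*k^2 + 5.48*k + 1.08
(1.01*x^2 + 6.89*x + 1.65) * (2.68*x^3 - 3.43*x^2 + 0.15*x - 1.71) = 2.7068*x^5 + 15.0009*x^4 - 19.0592*x^3 - 6.3531*x^2 - 11.5344*x - 2.8215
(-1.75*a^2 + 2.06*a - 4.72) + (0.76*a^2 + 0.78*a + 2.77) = -0.99*a^2 + 2.84*a - 1.95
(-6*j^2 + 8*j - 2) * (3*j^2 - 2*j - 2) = -18*j^4 + 36*j^3 - 10*j^2 - 12*j + 4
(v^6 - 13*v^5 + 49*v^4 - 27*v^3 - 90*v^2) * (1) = v^6 - 13*v^5 + 49*v^4 - 27*v^3 - 90*v^2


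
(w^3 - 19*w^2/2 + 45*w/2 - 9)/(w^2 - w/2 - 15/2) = (2*w^2 - 13*w + 6)/(2*w + 5)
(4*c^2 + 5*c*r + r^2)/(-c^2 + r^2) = (4*c + r)/(-c + r)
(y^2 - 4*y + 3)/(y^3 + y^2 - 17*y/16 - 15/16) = 16*(y - 3)/(16*y^2 + 32*y + 15)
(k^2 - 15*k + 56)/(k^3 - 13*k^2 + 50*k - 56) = (k - 8)/(k^2 - 6*k + 8)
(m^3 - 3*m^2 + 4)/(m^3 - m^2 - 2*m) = (m - 2)/m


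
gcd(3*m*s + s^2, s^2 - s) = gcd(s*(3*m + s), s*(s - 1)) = s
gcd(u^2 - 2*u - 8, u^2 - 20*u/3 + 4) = 1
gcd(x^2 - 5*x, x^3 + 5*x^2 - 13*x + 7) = 1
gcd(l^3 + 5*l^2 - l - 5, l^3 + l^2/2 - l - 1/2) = l^2 - 1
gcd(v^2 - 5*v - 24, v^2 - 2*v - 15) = v + 3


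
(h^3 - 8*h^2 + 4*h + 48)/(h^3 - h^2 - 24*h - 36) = (h - 4)/(h + 3)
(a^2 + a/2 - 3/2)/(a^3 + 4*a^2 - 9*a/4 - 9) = 2*(a - 1)/(2*a^2 + 5*a - 12)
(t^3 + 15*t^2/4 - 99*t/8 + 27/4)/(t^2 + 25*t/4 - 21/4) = (t^2 + 9*t/2 - 9)/(t + 7)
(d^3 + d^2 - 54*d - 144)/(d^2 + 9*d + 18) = d - 8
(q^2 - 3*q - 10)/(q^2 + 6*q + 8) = (q - 5)/(q + 4)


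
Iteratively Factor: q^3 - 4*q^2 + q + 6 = (q - 3)*(q^2 - q - 2) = (q - 3)*(q - 2)*(q + 1)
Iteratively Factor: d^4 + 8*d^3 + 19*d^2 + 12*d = (d + 3)*(d^3 + 5*d^2 + 4*d) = (d + 1)*(d + 3)*(d^2 + 4*d) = d*(d + 1)*(d + 3)*(d + 4)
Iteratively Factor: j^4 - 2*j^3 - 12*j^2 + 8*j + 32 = (j + 2)*(j^3 - 4*j^2 - 4*j + 16) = (j - 4)*(j + 2)*(j^2 - 4) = (j - 4)*(j + 2)^2*(j - 2)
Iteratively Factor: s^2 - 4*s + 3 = (s - 1)*(s - 3)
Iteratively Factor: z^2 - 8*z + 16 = (z - 4)*(z - 4)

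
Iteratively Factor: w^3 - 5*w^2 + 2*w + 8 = (w - 4)*(w^2 - w - 2) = (w - 4)*(w - 2)*(w + 1)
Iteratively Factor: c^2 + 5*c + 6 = (c + 2)*(c + 3)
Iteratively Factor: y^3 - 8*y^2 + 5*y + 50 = (y - 5)*(y^2 - 3*y - 10) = (y - 5)^2*(y + 2)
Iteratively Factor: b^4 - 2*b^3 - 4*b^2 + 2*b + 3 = (b + 1)*(b^3 - 3*b^2 - b + 3) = (b - 1)*(b + 1)*(b^2 - 2*b - 3) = (b - 3)*(b - 1)*(b + 1)*(b + 1)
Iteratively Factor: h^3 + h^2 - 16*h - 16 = (h - 4)*(h^2 + 5*h + 4) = (h - 4)*(h + 1)*(h + 4)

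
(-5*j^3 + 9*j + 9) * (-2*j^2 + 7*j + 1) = 10*j^5 - 35*j^4 - 23*j^3 + 45*j^2 + 72*j + 9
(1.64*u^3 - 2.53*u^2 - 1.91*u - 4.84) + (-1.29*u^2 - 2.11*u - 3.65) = 1.64*u^3 - 3.82*u^2 - 4.02*u - 8.49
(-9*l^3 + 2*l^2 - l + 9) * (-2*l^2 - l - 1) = 18*l^5 + 5*l^4 + 9*l^3 - 19*l^2 - 8*l - 9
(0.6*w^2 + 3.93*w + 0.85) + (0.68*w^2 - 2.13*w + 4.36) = 1.28*w^2 + 1.8*w + 5.21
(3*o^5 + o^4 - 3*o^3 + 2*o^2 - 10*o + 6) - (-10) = 3*o^5 + o^4 - 3*o^3 + 2*o^2 - 10*o + 16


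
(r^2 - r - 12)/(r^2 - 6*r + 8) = (r + 3)/(r - 2)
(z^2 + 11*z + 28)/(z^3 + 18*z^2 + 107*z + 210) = (z + 4)/(z^2 + 11*z + 30)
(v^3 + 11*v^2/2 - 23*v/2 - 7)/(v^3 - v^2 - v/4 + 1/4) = 2*(v^2 + 5*v - 14)/(2*v^2 - 3*v + 1)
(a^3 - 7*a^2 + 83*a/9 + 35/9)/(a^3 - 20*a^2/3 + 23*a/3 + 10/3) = (a - 7/3)/(a - 2)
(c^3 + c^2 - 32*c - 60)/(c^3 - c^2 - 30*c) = (c + 2)/c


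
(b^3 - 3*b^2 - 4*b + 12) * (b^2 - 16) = b^5 - 3*b^4 - 20*b^3 + 60*b^2 + 64*b - 192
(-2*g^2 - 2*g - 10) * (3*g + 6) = -6*g^3 - 18*g^2 - 42*g - 60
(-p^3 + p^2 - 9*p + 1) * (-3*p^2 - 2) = 3*p^5 - 3*p^4 + 29*p^3 - 5*p^2 + 18*p - 2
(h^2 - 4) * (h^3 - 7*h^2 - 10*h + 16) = h^5 - 7*h^4 - 14*h^3 + 44*h^2 + 40*h - 64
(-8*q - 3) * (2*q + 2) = -16*q^2 - 22*q - 6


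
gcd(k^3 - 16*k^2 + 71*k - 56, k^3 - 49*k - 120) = k - 8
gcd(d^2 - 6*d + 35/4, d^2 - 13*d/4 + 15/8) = d - 5/2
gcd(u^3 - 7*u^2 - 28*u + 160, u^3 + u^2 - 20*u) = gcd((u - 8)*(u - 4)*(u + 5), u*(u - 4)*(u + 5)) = u^2 + u - 20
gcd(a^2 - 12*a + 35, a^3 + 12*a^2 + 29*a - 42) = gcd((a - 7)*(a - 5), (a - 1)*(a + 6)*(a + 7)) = 1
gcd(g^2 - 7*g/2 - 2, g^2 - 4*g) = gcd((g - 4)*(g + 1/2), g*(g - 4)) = g - 4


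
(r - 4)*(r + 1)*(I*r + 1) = I*r^3 + r^2 - 3*I*r^2 - 3*r - 4*I*r - 4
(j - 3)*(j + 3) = j^2 - 9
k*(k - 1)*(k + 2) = k^3 + k^2 - 2*k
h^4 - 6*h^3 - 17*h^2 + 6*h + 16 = (h - 8)*(h - 1)*(h + 1)*(h + 2)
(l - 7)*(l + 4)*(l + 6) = l^3 + 3*l^2 - 46*l - 168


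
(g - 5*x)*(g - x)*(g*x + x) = g^3*x - 6*g^2*x^2 + g^2*x + 5*g*x^3 - 6*g*x^2 + 5*x^3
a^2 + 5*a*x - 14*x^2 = (a - 2*x)*(a + 7*x)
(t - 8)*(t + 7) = t^2 - t - 56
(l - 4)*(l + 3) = l^2 - l - 12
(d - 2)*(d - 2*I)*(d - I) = d^3 - 2*d^2 - 3*I*d^2 - 2*d + 6*I*d + 4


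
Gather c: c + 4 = c + 4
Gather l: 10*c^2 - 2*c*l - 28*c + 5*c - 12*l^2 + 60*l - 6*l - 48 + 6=10*c^2 - 23*c - 12*l^2 + l*(54 - 2*c) - 42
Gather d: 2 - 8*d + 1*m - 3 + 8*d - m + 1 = 0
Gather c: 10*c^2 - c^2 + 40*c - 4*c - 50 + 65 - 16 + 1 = 9*c^2 + 36*c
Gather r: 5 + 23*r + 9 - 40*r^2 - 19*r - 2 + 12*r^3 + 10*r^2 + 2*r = 12*r^3 - 30*r^2 + 6*r + 12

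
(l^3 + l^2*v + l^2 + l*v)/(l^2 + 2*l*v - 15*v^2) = l*(l^2 + l*v + l + v)/(l^2 + 2*l*v - 15*v^2)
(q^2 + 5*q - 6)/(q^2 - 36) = (q - 1)/(q - 6)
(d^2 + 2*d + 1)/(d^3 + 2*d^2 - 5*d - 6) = (d + 1)/(d^2 + d - 6)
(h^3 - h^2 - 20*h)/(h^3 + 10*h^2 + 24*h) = (h - 5)/(h + 6)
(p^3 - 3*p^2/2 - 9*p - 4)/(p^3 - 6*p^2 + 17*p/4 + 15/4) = 2*(p^2 - 2*p - 8)/(2*p^2 - 13*p + 15)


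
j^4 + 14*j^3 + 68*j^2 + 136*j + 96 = (j + 2)^2*(j + 4)*(j + 6)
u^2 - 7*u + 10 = (u - 5)*(u - 2)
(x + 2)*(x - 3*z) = x^2 - 3*x*z + 2*x - 6*z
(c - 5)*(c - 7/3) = c^2 - 22*c/3 + 35/3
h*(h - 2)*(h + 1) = h^3 - h^2 - 2*h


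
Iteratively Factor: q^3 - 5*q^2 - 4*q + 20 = (q - 5)*(q^2 - 4) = (q - 5)*(q + 2)*(q - 2)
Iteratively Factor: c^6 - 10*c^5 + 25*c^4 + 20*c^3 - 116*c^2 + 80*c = (c - 1)*(c^5 - 9*c^4 + 16*c^3 + 36*c^2 - 80*c) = (c - 5)*(c - 1)*(c^4 - 4*c^3 - 4*c^2 + 16*c) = c*(c - 5)*(c - 1)*(c^3 - 4*c^2 - 4*c + 16) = c*(c - 5)*(c - 2)*(c - 1)*(c^2 - 2*c - 8) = c*(c - 5)*(c - 4)*(c - 2)*(c - 1)*(c + 2)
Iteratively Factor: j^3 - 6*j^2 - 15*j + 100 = (j - 5)*(j^2 - j - 20) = (j - 5)*(j + 4)*(j - 5)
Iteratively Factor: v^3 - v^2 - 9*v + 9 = (v - 1)*(v^2 - 9) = (v - 1)*(v + 3)*(v - 3)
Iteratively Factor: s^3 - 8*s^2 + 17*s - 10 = (s - 2)*(s^2 - 6*s + 5) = (s - 2)*(s - 1)*(s - 5)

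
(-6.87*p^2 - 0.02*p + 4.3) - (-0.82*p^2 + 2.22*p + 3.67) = -6.05*p^2 - 2.24*p + 0.63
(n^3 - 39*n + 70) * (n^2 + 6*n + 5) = n^5 + 6*n^4 - 34*n^3 - 164*n^2 + 225*n + 350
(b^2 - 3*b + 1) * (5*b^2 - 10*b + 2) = 5*b^4 - 25*b^3 + 37*b^2 - 16*b + 2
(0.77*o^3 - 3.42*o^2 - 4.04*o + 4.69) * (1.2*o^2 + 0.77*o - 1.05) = 0.924*o^5 - 3.5111*o^4 - 8.2899*o^3 + 6.1082*o^2 + 7.8533*o - 4.9245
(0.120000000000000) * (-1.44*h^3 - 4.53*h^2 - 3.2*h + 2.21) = -0.1728*h^3 - 0.5436*h^2 - 0.384*h + 0.2652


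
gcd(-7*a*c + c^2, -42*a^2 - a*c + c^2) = 7*a - c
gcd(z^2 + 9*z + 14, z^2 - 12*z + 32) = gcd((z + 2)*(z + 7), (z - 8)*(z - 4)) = 1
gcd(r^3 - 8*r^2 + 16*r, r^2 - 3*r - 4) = r - 4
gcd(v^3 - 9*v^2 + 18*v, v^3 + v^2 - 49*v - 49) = 1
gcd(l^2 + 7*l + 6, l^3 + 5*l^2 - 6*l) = l + 6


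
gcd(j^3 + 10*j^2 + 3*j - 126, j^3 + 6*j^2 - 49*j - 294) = j^2 + 13*j + 42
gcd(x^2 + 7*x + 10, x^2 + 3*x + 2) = x + 2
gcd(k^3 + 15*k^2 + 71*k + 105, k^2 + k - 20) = k + 5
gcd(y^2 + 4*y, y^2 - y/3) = y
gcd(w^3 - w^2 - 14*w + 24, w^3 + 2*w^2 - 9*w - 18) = w - 3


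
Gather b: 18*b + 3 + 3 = 18*b + 6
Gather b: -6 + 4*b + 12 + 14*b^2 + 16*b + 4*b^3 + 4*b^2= 4*b^3 + 18*b^2 + 20*b + 6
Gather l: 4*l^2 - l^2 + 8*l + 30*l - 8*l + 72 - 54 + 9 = 3*l^2 + 30*l + 27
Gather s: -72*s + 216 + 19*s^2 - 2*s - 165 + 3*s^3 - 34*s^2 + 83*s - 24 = 3*s^3 - 15*s^2 + 9*s + 27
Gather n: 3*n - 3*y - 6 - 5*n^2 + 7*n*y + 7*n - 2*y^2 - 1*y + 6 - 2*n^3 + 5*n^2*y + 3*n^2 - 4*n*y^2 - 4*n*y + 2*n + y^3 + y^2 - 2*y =-2*n^3 + n^2*(5*y - 2) + n*(-4*y^2 + 3*y + 12) + y^3 - y^2 - 6*y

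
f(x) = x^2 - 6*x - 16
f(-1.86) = -1.38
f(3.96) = -24.08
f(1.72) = -23.36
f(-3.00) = 11.00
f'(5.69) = 5.38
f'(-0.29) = -6.58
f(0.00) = -16.00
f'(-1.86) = -9.72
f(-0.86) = -10.10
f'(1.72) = -2.56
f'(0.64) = -4.72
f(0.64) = -19.43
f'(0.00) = -6.00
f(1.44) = -22.57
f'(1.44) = -3.12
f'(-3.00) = -12.00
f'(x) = 2*x - 6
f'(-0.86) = -7.72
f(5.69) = -17.76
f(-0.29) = -14.18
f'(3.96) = 1.92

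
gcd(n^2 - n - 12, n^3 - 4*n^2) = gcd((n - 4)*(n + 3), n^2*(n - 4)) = n - 4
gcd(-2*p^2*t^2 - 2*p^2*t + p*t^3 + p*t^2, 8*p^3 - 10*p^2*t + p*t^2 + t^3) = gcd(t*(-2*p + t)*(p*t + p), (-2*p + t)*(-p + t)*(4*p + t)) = 2*p - t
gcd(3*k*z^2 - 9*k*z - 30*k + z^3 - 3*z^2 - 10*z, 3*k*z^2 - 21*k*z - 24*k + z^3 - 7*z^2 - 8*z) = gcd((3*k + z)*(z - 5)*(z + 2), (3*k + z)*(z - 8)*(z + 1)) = 3*k + z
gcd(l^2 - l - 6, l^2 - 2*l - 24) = 1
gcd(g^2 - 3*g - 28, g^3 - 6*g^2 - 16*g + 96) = g + 4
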